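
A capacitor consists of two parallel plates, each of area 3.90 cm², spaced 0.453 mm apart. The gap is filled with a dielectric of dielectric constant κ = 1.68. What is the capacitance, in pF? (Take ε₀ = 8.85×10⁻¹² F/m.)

A = 3.90 cm² = 3.90×10⁻⁴ m².
C = κε₀A/d = 1.68 × 8.85×10⁻¹² × 3.90×10⁻⁴ / 4.53×10⁻⁴ = 1.28×10⁻¹¹ F.

C ≈ 12.8 pF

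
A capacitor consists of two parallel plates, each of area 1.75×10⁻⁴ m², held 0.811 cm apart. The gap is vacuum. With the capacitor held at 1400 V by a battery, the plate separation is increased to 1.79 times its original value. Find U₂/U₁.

U₂/U₁ ≈ 0.559

Battery connected ⇒ V is held fixed.
C₂ = 0.559 C₁ and U = ½CV², so U₂/U₁ = C₂/C₁ = 0.559.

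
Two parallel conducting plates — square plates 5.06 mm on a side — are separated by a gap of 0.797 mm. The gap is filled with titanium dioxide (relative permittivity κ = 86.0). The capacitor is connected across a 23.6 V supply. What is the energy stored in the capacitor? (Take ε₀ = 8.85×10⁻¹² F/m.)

A = (5.06 mm)² = 2.56×10⁻⁵ m².
C = κε₀A/d = 86.0 × 8.85×10⁻¹² × 2.56×10⁻⁵ / 7.97×10⁻⁴ = 2.45×10⁻¹¹ F.
U = ½CV² = ½ × 2.45×10⁻¹¹ × (23.6)² = 6.81×10⁻⁹ J.

6.81 nJ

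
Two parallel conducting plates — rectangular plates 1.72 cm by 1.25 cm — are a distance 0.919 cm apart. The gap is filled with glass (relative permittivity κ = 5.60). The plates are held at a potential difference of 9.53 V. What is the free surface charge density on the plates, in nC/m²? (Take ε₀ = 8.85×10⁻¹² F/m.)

A = 1.72 × 1.25 cm² = 2.15×10⁻⁴ m².
C = κε₀A/d = 5.60 × 8.85×10⁻¹² × 2.15×10⁻⁴ / 9.19×10⁻³ = 1.16×10⁻¹² F.
σ = Q/A = CV/A = 1.16×10⁻¹² × 9.53 / 2.15×10⁻⁴ = 5.14×10⁻⁸ C/m².

σ ≈ 51.4 nC/m²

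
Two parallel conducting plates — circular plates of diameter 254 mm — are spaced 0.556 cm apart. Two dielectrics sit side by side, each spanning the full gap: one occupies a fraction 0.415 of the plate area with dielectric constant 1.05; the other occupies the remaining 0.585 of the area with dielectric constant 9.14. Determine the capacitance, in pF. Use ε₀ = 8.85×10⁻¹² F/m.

466 pF

A = π(254/2 mm)² = 5.07×10⁻² m².
Side-by-side slabs ⇒ two capacitors in parallel, each spanning the full gap.
C₁ = κ₁ε₀A₁/d = 1.05 × 8.85×10⁻¹² × 2.10×10⁻² / 5.56×10⁻³ = 3.51×10⁻¹¹ F.
C₂ = κ₂ε₀A₂/d = 9.14 × 8.85×10⁻¹² × 2.96×10⁻² / 5.56×10⁻³ = 4.31×10⁻¹⁰ F.
C = C₁ + C₂ = 4.66×10⁻¹⁰ F.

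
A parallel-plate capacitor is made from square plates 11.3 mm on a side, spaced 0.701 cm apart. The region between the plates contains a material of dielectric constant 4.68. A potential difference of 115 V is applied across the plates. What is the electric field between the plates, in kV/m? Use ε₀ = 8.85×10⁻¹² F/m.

E = V/d = 115 / 7.01×10⁻³ = 1.64×10⁴ V/m.

16.4 kV/m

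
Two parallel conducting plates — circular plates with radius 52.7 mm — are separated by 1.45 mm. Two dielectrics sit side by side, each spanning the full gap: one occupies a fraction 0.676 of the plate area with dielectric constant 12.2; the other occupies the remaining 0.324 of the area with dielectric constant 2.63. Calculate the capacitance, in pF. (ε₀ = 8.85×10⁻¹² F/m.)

A = π(52.7 mm)² = 8.73×10⁻³ m².
Side-by-side slabs ⇒ two capacitors in parallel, each spanning the full gap.
C₁ = κ₁ε₀A₁/d = 12.2 × 8.85×10⁻¹² × 5.90×10⁻³ / 1.45×10⁻³ = 4.39×10⁻¹⁰ F.
C₂ = κ₂ε₀A₂/d = 2.63 × 8.85×10⁻¹² × 2.83×10⁻³ / 1.45×10⁻³ = 4.54×10⁻¹¹ F.
C = C₁ + C₂ = 4.85×10⁻¹⁰ F.

485 pF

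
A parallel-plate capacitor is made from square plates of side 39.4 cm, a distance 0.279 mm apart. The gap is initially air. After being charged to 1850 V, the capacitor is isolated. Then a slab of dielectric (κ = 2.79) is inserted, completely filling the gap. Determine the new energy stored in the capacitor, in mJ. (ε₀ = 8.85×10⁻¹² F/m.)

A = (39.4 cm)² = 0.155 m².
Initially C₁ = ε₀A/d = 8.85×10⁻¹² × 0.155 / 2.79×10⁻⁴ = 4.92×10⁻⁹ F.
U₁ = 8.43×10⁻³ J.
Isolated ⇒ Q is held fixed. C₂ = 2.79 C₁ and U = Q²/(2C), so U₂/U₁ = C₁/C₂ = 0.358.
U₂ = 0.358 × 8.43×10⁻³ = 3.02×10⁻³ J.

U ≈ 3.02 mJ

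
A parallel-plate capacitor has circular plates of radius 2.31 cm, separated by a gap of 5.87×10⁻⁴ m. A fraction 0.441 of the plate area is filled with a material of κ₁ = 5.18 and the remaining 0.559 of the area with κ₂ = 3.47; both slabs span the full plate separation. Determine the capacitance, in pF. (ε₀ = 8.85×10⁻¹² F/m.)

A = π(2.31 cm)² = 1.68×10⁻³ m².
Side-by-side slabs ⇒ two capacitors in parallel, each spanning the full gap.
C₁ = κ₁ε₀A₁/d = 5.18 × 8.85×10⁻¹² × 7.39×10⁻⁴ / 5.87×10⁻⁴ = 5.77×10⁻¹¹ F.
C₂ = κ₂ε₀A₂/d = 3.47 × 8.85×10⁻¹² × 9.37×10⁻⁴ / 5.87×10⁻⁴ = 4.90×10⁻¹¹ F.
C = C₁ + C₂ = 1.07×10⁻¹⁰ F.

C ≈ 107 pF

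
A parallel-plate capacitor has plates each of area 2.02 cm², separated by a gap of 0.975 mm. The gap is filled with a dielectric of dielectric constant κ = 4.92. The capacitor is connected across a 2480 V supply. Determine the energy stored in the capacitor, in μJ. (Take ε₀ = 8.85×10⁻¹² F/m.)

A = 2.02 cm² = 2.02×10⁻⁴ m².
C = κε₀A/d = 4.92 × 8.85×10⁻¹² × 2.02×10⁻⁴ / 9.75×10⁻⁴ = 9.02×10⁻¹² F.
U = ½CV² = ½ × 9.02×10⁻¹² × (2480)² = 2.77×10⁻⁵ J.

U ≈ 27.7 μJ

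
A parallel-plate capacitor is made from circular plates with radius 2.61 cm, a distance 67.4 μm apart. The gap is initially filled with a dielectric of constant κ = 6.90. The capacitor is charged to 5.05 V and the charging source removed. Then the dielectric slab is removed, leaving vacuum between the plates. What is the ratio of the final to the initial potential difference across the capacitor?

V₂/V₁ ≈ 6.90

Isolated ⇒ Q is held fixed.
C₂ = 0.145 C₁ and V = Q/C, so V₂/V₁ = C₁/C₂ = 6.90.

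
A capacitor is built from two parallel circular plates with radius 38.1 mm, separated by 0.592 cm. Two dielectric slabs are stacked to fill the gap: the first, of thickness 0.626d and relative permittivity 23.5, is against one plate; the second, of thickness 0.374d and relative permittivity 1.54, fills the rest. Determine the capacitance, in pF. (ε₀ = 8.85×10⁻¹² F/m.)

C ≈ 25.3 pF

A = π(38.1 mm)² = 4.56×10⁻³ m².
Stacked slabs ⇒ two capacitors in series, each with the full plate area.
C₁ = κ₁ε₀A/d₁ = 23.5 × 8.85×10⁻¹² × 4.56×10⁻³ / 3.71×10⁻³ = 2.56×10⁻¹⁰ F.
C₂ = κ₂ε₀A/d₂ = 1.54 × 8.85×10⁻¹² × 4.56×10⁻³ / 2.21×10⁻³ = 2.81×10⁻¹¹ F.
C = (1/C₁ + 1/C₂)⁻¹ = 2.53×10⁻¹¹ F.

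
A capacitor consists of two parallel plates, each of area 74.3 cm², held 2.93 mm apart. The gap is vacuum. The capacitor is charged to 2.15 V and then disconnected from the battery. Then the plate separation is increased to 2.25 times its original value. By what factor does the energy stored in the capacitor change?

U₂/U₁ ≈ 2.25

Isolated ⇒ Q is held fixed.
C₂ = 0.444 C₁ and U = Q²/(2C), so U₂/U₁ = C₁/C₂ = 2.25.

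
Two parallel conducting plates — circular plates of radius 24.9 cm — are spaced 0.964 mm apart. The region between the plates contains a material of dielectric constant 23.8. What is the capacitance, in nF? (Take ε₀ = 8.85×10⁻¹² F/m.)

A = π(24.9 cm)² = 0.195 m².
C = κε₀A/d = 23.8 × 8.85×10⁻¹² × 0.195 / 9.64×10⁻⁴ = 4.26×10⁻⁸ F.

C ≈ 42.6 nF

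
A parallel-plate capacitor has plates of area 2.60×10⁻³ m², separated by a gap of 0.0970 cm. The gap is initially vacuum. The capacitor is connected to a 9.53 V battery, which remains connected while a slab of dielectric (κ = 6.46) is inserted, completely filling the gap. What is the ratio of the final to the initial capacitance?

C = κε₀A/d scales with κ, so C₂/C₁ = κ = 6.46.

C₂/C₁ ≈ 6.46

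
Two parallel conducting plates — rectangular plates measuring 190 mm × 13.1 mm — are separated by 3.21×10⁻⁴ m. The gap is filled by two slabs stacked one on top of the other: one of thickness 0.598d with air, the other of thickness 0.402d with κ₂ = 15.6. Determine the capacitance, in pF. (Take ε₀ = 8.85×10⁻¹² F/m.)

A = 190 × 13.1 mm² = 2.49×10⁻³ m².
Stacked slabs ⇒ two capacitors in series, each with the full plate area.
C₁ = κ₁ε₀A/d₁ = 1.00 × 8.85×10⁻¹² × 2.49×10⁻³ / 1.92×10⁻⁴ = 1.15×10⁻¹⁰ F.
C₂ = κ₂ε₀A/d₂ = 15.6 × 8.85×10⁻¹² × 2.49×10⁻³ / 1.29×10⁻⁴ = 2.66×10⁻⁹ F.
C = (1/C₁ + 1/C₂)⁻¹ = 1.10×10⁻¹⁰ F.

C ≈ 110 pF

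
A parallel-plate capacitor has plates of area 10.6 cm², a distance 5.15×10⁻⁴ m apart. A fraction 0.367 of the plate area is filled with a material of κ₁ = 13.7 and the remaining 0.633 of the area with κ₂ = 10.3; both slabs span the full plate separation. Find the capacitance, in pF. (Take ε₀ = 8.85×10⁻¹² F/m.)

A = 10.6 cm² = 1.06×10⁻³ m².
Side-by-side slabs ⇒ two capacitors in parallel, each spanning the full gap.
C₁ = κ₁ε₀A₁/d = 13.7 × 8.85×10⁻¹² × 3.89×10⁻⁴ / 5.15×10⁻⁴ = 9.16×10⁻¹¹ F.
C₂ = κ₂ε₀A₂/d = 10.3 × 8.85×10⁻¹² × 6.71×10⁻⁴ / 5.15×10⁻⁴ = 1.19×10⁻¹⁰ F.
C = C₁ + C₂ = 2.10×10⁻¹⁰ F.

C ≈ 210 pF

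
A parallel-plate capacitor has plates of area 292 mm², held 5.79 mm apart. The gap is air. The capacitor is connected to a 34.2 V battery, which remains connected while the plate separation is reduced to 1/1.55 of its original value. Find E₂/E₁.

Battery connected ⇒ V is held fixed.
E = V/d, so E₂/E₁ = d₁/d₂ = 1.55.

1.55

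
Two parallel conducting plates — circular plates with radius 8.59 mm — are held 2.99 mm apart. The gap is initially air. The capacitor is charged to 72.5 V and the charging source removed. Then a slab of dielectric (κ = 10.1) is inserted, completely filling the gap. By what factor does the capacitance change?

10.1

C = κε₀A/d scales with κ, so C₂/C₁ = κ = 10.1.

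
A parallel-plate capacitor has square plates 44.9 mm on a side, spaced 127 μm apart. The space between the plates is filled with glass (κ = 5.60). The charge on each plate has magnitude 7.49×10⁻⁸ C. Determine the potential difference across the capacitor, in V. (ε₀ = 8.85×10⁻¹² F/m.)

A = (44.9 mm)² = 2.02×10⁻³ m².
C = κε₀A/d = 5.60 × 8.85×10⁻¹² × 2.02×10⁻³ / 1.27×10⁻⁴ = 7.87×10⁻¹⁰ F.
V = Q/C = 7.49×10⁻⁸ / 7.87×10⁻¹⁰ = 95.2 V.

V ≈ 95.2 V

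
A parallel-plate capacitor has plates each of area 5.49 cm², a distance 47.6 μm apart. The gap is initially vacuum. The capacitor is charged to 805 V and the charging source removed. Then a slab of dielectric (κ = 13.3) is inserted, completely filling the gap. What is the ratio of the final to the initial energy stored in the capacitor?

0.0752

Isolated ⇒ Q is held fixed.
C₂ = 13.3 C₁ and U = Q²/(2C), so U₂/U₁ = C₁/C₂ = 0.0752.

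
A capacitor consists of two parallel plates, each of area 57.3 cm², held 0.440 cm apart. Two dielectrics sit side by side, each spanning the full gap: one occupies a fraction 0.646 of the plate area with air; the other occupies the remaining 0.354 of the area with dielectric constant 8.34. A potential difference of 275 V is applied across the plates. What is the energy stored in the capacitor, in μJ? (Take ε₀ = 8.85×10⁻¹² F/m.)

U ≈ 1.57 μJ

A = 57.3 cm² = 5.73×10⁻³ m².
Side-by-side slabs ⇒ two capacitors in parallel, each spanning the full gap.
C₁ = κ₁ε₀A₁/d = 1.00 × 8.85×10⁻¹² × 3.70×10⁻³ / 4.40×10⁻³ = 7.45×10⁻¹² F.
C₂ = κ₂ε₀A₂/d = 8.34 × 8.85×10⁻¹² × 2.03×10⁻³ / 4.40×10⁻³ = 3.40×10⁻¹¹ F.
C = C₁ + C₂ = 4.15×10⁻¹¹ F.
U = ½CV² = ½ × 4.15×10⁻¹¹ × (275)² = 1.57×10⁻⁶ J.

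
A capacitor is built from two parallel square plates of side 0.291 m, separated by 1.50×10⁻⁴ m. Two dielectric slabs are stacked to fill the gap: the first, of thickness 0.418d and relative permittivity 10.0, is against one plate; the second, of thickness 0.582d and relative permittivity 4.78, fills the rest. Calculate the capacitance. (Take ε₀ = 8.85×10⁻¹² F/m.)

A = (0.291 m)² = 8.47×10⁻² m².
Stacked slabs ⇒ two capacitors in series, each with the full plate area.
C₁ = κ₁ε₀A/d₁ = 10.0 × 8.85×10⁻¹² × 8.47×10⁻² / 6.27×10⁻⁵ = 1.20×10⁻⁷ F.
C₂ = κ₂ε₀A/d₂ = 4.78 × 8.85×10⁻¹² × 8.47×10⁻² / 8.73×10⁻⁵ = 4.10×10⁻⁸ F.
C = (1/C₁ + 1/C₂)⁻¹ = 3.05×10⁻⁸ F.

30.5 nF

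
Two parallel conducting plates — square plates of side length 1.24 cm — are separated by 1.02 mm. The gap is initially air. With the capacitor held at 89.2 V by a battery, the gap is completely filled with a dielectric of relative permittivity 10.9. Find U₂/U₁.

Battery connected ⇒ V is held fixed.
C₂ = 10.9 C₁ and U = ½CV², so U₂/U₁ = C₂/C₁ = 10.9.

U₂/U₁ ≈ 10.9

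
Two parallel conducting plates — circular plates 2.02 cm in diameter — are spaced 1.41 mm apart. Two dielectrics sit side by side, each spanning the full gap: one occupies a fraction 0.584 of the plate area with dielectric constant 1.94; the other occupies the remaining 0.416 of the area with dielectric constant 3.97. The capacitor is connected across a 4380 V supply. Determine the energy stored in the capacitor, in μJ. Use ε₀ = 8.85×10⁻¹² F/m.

A = π(2.02/2 cm)² = 3.20×10⁻⁴ m².
Side-by-side slabs ⇒ two capacitors in parallel, each spanning the full gap.
C₁ = κ₁ε₀A₁/d = 1.94 × 8.85×10⁻¹² × 1.87×10⁻⁴ / 1.41×10⁻³ = 2.28×10⁻¹² F.
C₂ = κ₂ε₀A₂/d = 3.97 × 8.85×10⁻¹² × 1.33×10⁻⁴ / 1.41×10⁻³ = 3.32×10⁻¹² F.
C = C₁ + C₂ = 5.60×10⁻¹² F.
U = ½CV² = ½ × 5.60×10⁻¹² × (4380)² = 5.37×10⁻⁵ J.

U ≈ 53.7 μJ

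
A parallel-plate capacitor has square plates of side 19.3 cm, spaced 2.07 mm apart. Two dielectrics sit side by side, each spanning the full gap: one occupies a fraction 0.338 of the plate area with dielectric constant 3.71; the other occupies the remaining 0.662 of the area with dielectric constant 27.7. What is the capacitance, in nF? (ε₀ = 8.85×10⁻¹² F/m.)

A = (19.3 cm)² = 3.72×10⁻² m².
Side-by-side slabs ⇒ two capacitors in parallel, each spanning the full gap.
C₁ = κ₁ε₀A₁/d = 3.71 × 8.85×10⁻¹² × 1.26×10⁻² / 2.07×10⁻³ = 2.00×10⁻¹⁰ F.
C₂ = κ₂ε₀A₂/d = 27.7 × 8.85×10⁻¹² × 2.47×10⁻² / 2.07×10⁻³ = 2.92×10⁻⁹ F.
C = C₁ + C₂ = 3.12×10⁻⁹ F.

3.12 nF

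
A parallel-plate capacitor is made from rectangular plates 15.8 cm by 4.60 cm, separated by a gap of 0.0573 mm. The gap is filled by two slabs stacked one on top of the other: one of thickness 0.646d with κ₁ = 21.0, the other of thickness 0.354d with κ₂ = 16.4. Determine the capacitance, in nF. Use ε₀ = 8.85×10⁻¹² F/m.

A = 15.8 × 4.60 cm² = 7.27×10⁻³ m².
Stacked slabs ⇒ two capacitors in series, each with the full plate area.
C₁ = κ₁ε₀A/d₁ = 21.0 × 8.85×10⁻¹² × 7.27×10⁻³ / 3.70×10⁻⁵ = 3.65×10⁻⁸ F.
C₂ = κ₂ε₀A/d₂ = 16.4 × 8.85×10⁻¹² × 7.27×10⁻³ / 2.03×10⁻⁵ = 5.20×10⁻⁸ F.
C = (1/C₁ + 1/C₂)⁻¹ = 2.14×10⁻⁸ F.

C ≈ 21.4 nF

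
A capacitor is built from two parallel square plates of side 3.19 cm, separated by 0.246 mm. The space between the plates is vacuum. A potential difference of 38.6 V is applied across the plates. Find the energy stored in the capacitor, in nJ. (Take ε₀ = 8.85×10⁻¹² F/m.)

A = (3.19 cm)² = 1.02×10⁻³ m².
C = ε₀A/d = 8.85×10⁻¹² × 1.02×10⁻³ / 2.46×10⁻⁴ = 3.66×10⁻¹¹ F.
U = ½CV² = ½ × 3.66×10⁻¹¹ × (38.6)² = 2.73×10⁻⁸ J.

U ≈ 27.3 nJ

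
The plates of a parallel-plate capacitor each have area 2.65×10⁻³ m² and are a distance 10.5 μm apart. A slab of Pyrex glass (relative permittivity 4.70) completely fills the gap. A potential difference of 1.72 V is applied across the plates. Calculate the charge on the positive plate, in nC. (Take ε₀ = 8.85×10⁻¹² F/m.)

Q ≈ 18.1 nC

C = κε₀A/d = 4.70 × 8.85×10⁻¹² × 2.65×10⁻³ / 1.05×10⁻⁵ = 1.05×10⁻⁸ F.
Q = CV = 1.05×10⁻⁸ × 1.72 = 1.81×10⁻⁸ C.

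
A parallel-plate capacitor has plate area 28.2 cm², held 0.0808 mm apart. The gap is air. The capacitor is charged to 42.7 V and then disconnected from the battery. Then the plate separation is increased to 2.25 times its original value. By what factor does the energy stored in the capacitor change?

Isolated ⇒ Q is held fixed.
C₂ = 0.444 C₁ and U = Q²/(2C), so U₂/U₁ = C₁/C₂ = 2.25.

U₂/U₁ ≈ 2.25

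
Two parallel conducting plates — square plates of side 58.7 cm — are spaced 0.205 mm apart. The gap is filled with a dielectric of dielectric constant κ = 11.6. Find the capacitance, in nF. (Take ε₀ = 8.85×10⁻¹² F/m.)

A = (58.7 cm)² = 0.345 m².
C = κε₀A/d = 11.6 × 8.85×10⁻¹² × 0.345 / 2.05×10⁻⁴ = 1.73×10⁻⁷ F.

C ≈ 173 nF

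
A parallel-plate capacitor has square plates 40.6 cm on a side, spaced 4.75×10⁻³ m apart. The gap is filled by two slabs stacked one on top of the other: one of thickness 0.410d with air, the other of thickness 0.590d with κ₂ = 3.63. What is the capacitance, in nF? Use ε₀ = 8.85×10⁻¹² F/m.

A = (40.6 cm)² = 0.165 m².
Stacked slabs ⇒ two capacitors in series, each with the full plate area.
C₁ = κ₁ε₀A/d₁ = 1.00 × 8.85×10⁻¹² × 0.165 / 1.95×10⁻³ = 7.49×10⁻¹⁰ F.
C₂ = κ₂ε₀A/d₂ = 3.63 × 8.85×10⁻¹² × 0.165 / 2.80×10⁻³ = 1.89×10⁻⁹ F.
C = (1/C₁ + 1/C₂)⁻¹ = 5.36×10⁻¹⁰ F.

C ≈ 0.536 nF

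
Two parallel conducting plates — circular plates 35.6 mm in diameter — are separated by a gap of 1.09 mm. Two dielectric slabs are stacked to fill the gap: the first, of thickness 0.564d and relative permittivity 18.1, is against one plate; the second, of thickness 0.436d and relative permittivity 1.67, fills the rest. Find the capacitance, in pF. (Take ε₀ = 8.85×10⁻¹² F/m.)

C ≈ 27.7 pF

A = π(35.6/2 mm)² = 9.95×10⁻⁴ m².
Stacked slabs ⇒ two capacitors in series, each with the full plate area.
C₁ = κ₁ε₀A/d₁ = 18.1 × 8.85×10⁻¹² × 9.95×10⁻⁴ / 6.15×10⁻⁴ = 2.59×10⁻¹⁰ F.
C₂ = κ₂ε₀A/d₂ = 1.67 × 8.85×10⁻¹² × 9.95×10⁻⁴ / 4.75×10⁻⁴ = 3.10×10⁻¹¹ F.
C = (1/C₁ + 1/C₂)⁻¹ = 2.77×10⁻¹¹ F.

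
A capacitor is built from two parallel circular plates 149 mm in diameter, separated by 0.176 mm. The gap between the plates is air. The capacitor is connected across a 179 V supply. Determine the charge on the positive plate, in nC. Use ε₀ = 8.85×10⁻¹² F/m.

Q ≈ 157 nC

A = π(149/2 mm)² = 1.74×10⁻² m².
C = ε₀A/d = 8.85×10⁻¹² × 1.74×10⁻² / 1.76×10⁻⁴ = 8.77×10⁻¹⁰ F.
Q = CV = 8.77×10⁻¹⁰ × 179 = 1.57×10⁻⁷ C.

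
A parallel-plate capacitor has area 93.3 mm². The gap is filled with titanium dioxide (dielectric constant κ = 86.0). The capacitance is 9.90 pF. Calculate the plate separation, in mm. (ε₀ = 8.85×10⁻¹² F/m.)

d ≈ 7.17 mm

A = 93.3 mm² = 9.33×10⁻⁵ m².
d = κε₀A/C = 86.0 × 8.85×10⁻¹² × 9.33×10⁻⁵ / 9.90×10⁻¹² = 7.17×10⁻³ m.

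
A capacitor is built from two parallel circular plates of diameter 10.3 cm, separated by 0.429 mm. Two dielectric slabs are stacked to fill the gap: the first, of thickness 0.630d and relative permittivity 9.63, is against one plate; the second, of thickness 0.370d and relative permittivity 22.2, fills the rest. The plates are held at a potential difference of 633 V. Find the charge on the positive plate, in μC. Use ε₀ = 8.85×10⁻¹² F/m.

1.33 μC

A = π(10.3/2 cm)² = 8.33×10⁻³ m².
Stacked slabs ⇒ two capacitors in series, each with the full plate area.
C₁ = κ₁ε₀A/d₁ = 9.63 × 8.85×10⁻¹² × 8.33×10⁻³ / 2.70×10⁻⁴ = 2.63×10⁻⁹ F.
C₂ = κ₂ε₀A/d₂ = 22.2 × 8.85×10⁻¹² × 8.33×10⁻³ / 1.59×10⁻⁴ = 1.03×10⁻⁸ F.
C = (1/C₁ + 1/C₂)⁻¹ = 2.09×10⁻⁹ F.
Q = CV = 2.09×10⁻⁹ × 633 = 1.33×10⁻⁶ C.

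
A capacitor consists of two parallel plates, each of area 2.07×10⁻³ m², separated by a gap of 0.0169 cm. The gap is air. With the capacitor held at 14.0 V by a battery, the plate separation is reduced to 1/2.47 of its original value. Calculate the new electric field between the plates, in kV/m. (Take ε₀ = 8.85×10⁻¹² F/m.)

205 kV/m

Initially C₁ = ε₀A/d = 8.85×10⁻¹² × 2.07×10⁻³ / 1.69×10⁻⁴ = 1.08×10⁻¹⁰ F.
E₁ = 8.28×10⁴ V/m.
Battery connected ⇒ V is held fixed. E = V/d, so E₂/E₁ = d₁/d₂ = 2.47.
E₂ = 2.47 × 8.28×10⁴ = 2.05×10⁵ V/m.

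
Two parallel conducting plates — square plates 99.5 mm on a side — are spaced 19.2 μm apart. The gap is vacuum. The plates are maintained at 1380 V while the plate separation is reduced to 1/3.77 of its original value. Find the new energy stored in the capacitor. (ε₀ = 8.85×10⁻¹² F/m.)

U ≈ 16.4 mJ

A = (99.5 mm)² = 9.90×10⁻³ m².
Initially C₁ = ε₀A/d = 8.85×10⁻¹² × 9.90×10⁻³ / 1.92×10⁻⁵ = 4.56×10⁻⁹ F.
U₁ = 4.35×10⁻³ J.
Battery connected ⇒ V is held fixed. C₂ = 3.77 C₁ and U = ½CV², so U₂/U₁ = C₂/C₁ = 3.77.
U₂ = 3.77 × 4.35×10⁻³ = 1.64×10⁻² J.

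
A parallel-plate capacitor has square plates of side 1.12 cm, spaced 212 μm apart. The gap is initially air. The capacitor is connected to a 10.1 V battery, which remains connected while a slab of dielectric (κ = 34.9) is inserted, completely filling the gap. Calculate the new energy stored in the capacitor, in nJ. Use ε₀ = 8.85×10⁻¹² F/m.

A = (1.12 cm)² = 1.25×10⁻⁴ m².
Initially C₁ = ε₀A/d = 8.85×10⁻¹² × 1.25×10⁻⁴ / 2.12×10⁻⁴ = 5.24×10⁻¹² F.
U₁ = 2.67×10⁻¹⁰ J.
Battery connected ⇒ V is held fixed. C₂ = 34.9 C₁ and U = ½CV², so U₂/U₁ = C₂/C₁ = 34.9.
U₂ = 34.9 × 2.67×10⁻¹⁰ = 9.32×10⁻⁹ J.

9.32 nJ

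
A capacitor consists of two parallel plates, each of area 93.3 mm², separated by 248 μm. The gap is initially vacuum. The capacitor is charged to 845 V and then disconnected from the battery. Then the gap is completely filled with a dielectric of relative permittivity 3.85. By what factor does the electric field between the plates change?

Isolated ⇒ Q is held fixed.
V₂ = Q/C₂ = V₁/3.85; E = V/d, so E₂/E₁ = (V₂/V₁)(d₁/d₂) = 0.260.

0.260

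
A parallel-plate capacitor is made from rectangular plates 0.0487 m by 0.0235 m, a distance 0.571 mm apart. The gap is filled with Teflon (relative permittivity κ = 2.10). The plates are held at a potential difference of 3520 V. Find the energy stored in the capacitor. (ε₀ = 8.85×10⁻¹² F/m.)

A = 0.0487 × 0.0235 m² = 1.14×10⁻³ m².
C = κε₀A/d = 2.10 × 8.85×10⁻¹² × 1.14×10⁻³ / 5.71×10⁻⁴ = 3.72×10⁻¹¹ F.
U = ½CV² = ½ × 3.72×10⁻¹¹ × (3520)² = 2.31×10⁻⁴ J.

231 μJ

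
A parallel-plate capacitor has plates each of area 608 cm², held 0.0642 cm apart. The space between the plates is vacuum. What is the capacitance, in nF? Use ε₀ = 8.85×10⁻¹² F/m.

C ≈ 0.838 nF

A = 608 cm² = 6.08×10⁻² m².
C = ε₀A/d = 8.85×10⁻¹² × 6.08×10⁻² / 6.42×10⁻⁴ = 8.38×10⁻¹⁰ F.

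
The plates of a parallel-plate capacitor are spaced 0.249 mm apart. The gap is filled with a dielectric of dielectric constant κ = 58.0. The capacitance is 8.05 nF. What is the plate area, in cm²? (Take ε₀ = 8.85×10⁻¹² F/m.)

A = Cd/(κε₀) = 8.05×10⁻⁹ × 2.49×10⁻⁴ / (58.0 × 8.85×10⁻¹²) = 3.91×10⁻³ m².

A ≈ 39.1 cm²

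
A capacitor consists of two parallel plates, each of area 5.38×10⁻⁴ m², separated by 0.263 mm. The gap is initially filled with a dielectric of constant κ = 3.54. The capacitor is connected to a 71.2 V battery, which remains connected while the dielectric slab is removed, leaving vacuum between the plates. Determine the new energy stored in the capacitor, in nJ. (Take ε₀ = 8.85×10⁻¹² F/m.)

45.9 nJ

Initially C₁ = κε₀A/d = 3.54 × 8.85×10⁻¹² × 5.38×10⁻⁴ / 2.63×10⁻⁴ = 6.41×10⁻¹¹ F.
U₁ = 1.62×10⁻⁷ J.
Battery connected ⇒ V is held fixed. C₂ = 0.282 C₁ and U = ½CV², so U₂/U₁ = C₂/C₁ = 0.282.
U₂ = 0.282 × 1.62×10⁻⁷ = 4.59×10⁻⁸ J.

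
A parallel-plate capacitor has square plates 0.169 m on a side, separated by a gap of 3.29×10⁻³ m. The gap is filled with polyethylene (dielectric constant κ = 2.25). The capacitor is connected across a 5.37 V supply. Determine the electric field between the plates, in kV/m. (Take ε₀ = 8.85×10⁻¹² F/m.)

E ≈ 1.63 kV/m

E = V/d = 5.37 / 3.29×10⁻³ = 1.63×10³ V/m.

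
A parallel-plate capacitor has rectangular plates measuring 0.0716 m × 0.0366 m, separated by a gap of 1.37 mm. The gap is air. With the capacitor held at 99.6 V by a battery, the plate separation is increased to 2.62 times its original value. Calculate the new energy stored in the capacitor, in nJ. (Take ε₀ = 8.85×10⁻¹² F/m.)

32.0 nJ

A = 0.0716 × 0.0366 m² = 2.62×10⁻³ m².
Initially C₁ = ε₀A/d = 8.85×10⁻¹² × 2.62×10⁻³ / 1.37×10⁻³ = 1.69×10⁻¹¹ F.
U₁ = 8.40×10⁻⁸ J.
Battery connected ⇒ V is held fixed. C₂ = 0.382 C₁ and U = ½CV², so U₂/U₁ = C₂/C₁ = 0.382.
U₂ = 0.382 × 8.40×10⁻⁸ = 3.20×10⁻⁸ J.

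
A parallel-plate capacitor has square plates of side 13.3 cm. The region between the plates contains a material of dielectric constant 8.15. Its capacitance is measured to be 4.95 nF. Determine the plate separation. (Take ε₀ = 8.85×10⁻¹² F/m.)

d ≈ 258 μm

A = (13.3 cm)² = 1.77×10⁻² m².
d = κε₀A/C = 8.15 × 8.85×10⁻¹² × 1.77×10⁻² / 4.95×10⁻⁹ = 2.58×10⁻⁴ m.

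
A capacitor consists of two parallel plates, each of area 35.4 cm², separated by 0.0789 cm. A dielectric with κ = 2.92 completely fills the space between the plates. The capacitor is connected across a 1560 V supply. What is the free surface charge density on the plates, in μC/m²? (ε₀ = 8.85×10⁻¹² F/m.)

σ ≈ 51.1 μC/m²

A = 35.4 cm² = 3.54×10⁻³ m².
C = κε₀A/d = 2.92 × 8.85×10⁻¹² × 3.54×10⁻³ / 7.89×10⁻⁴ = 1.16×10⁻¹⁰ F.
σ = Q/A = CV/A = 1.16×10⁻¹⁰ × 1560 / 3.54×10⁻³ = 5.11×10⁻⁵ C/m².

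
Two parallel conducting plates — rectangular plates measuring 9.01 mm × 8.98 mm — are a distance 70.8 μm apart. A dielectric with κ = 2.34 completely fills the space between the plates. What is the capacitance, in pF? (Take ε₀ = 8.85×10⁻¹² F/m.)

C ≈ 23.7 pF

A = 9.01 × 8.98 mm² = 8.09×10⁻⁵ m².
C = κε₀A/d = 2.34 × 8.85×10⁻¹² × 8.09×10⁻⁵ / 7.08×10⁻⁵ = 2.37×10⁻¹¹ F.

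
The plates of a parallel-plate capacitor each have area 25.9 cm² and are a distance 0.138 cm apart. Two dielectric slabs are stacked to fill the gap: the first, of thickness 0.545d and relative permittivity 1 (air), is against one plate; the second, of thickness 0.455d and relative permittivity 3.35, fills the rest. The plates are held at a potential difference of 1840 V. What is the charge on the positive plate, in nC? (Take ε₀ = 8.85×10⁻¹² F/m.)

A = 25.9 cm² = 2.59×10⁻³ m².
Stacked slabs ⇒ two capacitors in series, each with the full plate area.
C₁ = κ₁ε₀A/d₁ = 1.00 × 8.85×10⁻¹² × 2.59×10⁻³ / 7.52×10⁻⁴ = 3.05×10⁻¹¹ F.
C₂ = κ₂ε₀A/d₂ = 3.35 × 8.85×10⁻¹² × 2.59×10⁻³ / 6.28×10⁻⁴ = 1.22×10⁻¹⁰ F.
C = (1/C₁ + 1/C₂)⁻¹ = 2.44×10⁻¹¹ F.
Q = CV = 2.44×10⁻¹¹ × 1840 = 4.49×10⁻⁸ C.

Q ≈ 44.9 nC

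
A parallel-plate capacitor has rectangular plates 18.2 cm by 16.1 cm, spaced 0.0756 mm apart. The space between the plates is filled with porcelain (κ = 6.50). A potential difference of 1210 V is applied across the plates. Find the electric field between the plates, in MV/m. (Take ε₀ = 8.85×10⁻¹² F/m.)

E = V/d = 1210 / 7.56×10⁻⁵ = 1.60×10⁷ V/m.

E ≈ 16.0 MV/m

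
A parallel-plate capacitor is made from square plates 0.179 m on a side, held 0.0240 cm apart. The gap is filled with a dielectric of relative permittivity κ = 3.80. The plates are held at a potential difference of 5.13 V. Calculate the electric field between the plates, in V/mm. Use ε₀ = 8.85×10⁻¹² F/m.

E = V/d = 5.13 / 2.40×10⁻⁴ = 2.14×10⁴ V/m.

E ≈ 21.4 V/mm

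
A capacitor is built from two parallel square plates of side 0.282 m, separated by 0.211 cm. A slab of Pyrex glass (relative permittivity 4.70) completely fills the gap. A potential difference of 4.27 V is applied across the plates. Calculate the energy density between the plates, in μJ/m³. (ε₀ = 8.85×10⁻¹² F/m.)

E = V/d = 4.27 / 2.11×10⁻³ = 2.02×10³ V/m.
u = ½κε₀E² = ½ × 4.70 × 8.85×10⁻¹² × (2.02×10³)² = 8.52×10⁻⁵ J/m³.

85.2 μJ/m³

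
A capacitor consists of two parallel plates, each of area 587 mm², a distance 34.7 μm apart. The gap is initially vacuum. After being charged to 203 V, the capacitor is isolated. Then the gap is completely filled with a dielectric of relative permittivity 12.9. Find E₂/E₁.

Isolated ⇒ Q is held fixed.
V₂ = Q/C₂ = V₁/12.9; E = V/d, so E₂/E₁ = (V₂/V₁)(d₁/d₂) = 0.0775.

0.0775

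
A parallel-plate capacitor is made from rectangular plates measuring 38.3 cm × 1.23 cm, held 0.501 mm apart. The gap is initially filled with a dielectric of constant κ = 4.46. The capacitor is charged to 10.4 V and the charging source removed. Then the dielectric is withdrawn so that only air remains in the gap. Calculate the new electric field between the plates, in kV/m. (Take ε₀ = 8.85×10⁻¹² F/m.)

E ≈ 92.6 kV/m

A = 38.3 × 1.23 cm² = 4.71×10⁻³ m².
Initially C₁ = κε₀A/d = 4.46 × 8.85×10⁻¹² × 4.71×10⁻³ / 5.01×10⁻⁴ = 3.71×10⁻¹⁰ F.
E₁ = 2.08×10⁴ V/m.
Isolated ⇒ Q is held fixed. V₂ = Q/C₂ = V₁/0.224; E = V/d, so E₂/E₁ = (V₂/V₁)(d₁/d₂) = 4.46.
E₂ = 4.46 × 2.08×10⁴ = 9.26×10⁴ V/m.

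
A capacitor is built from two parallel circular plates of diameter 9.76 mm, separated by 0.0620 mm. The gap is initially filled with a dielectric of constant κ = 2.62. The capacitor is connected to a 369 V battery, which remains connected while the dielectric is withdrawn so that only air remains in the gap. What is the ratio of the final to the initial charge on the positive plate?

Battery connected ⇒ V is held fixed.
C₂ = 0.382 C₁ and Q = CV, so Q₂/Q₁ = C₂/C₁ = 0.382.

0.382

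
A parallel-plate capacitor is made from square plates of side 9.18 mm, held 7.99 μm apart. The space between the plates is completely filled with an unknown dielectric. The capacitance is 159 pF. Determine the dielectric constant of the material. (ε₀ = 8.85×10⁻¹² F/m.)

κ ≈ 1.70

A = (9.18 mm)² = 8.43×10⁻⁵ m².
κ = Cd/(ε₀A) = 1.59×10⁻¹⁰ × 7.99×10⁻⁶ / (8.85×10⁻¹² × 8.43×10⁻⁵) = 1.70.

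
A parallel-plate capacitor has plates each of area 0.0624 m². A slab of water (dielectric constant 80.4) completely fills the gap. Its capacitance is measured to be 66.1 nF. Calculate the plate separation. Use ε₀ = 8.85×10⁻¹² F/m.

d = κε₀A/C = 80.4 × 8.85×10⁻¹² × 6.24×10⁻² / 6.61×10⁻⁸ = 6.72×10⁻⁴ m.

d ≈ 0.672 mm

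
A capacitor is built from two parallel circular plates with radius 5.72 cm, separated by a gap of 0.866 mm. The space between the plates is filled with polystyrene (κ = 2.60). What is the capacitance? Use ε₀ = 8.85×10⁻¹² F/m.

273 pF

A = π(5.72 cm)² = 1.03×10⁻² m².
C = κε₀A/d = 2.60 × 8.85×10⁻¹² × 1.03×10⁻² / 8.66×10⁻⁴ = 2.73×10⁻¹⁰ F.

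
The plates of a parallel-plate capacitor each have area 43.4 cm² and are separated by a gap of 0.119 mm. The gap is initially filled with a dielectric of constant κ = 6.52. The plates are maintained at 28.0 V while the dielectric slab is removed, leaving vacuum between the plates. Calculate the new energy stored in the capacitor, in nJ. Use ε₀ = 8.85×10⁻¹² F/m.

U ≈ 127 nJ

A = 43.4 cm² = 4.34×10⁻³ m².
Initially C₁ = κε₀A/d = 6.52 × 8.85×10⁻¹² × 4.34×10⁻³ / 1.19×10⁻⁴ = 2.10×10⁻⁹ F.
U₁ = 8.25×10⁻⁷ J.
Battery connected ⇒ V is held fixed. C₂ = 0.153 C₁ and U = ½CV², so U₂/U₁ = C₂/C₁ = 0.153.
U₂ = 0.153 × 8.25×10⁻⁷ = 1.27×10⁻⁷ J.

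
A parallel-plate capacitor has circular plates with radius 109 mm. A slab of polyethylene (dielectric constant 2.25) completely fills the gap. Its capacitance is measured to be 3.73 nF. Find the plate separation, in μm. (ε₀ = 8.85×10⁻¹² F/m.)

A = π(109 mm)² = 3.73×10⁻² m².
d = κε₀A/C = 2.25 × 8.85×10⁻¹² × 3.73×10⁻² / 3.73×10⁻⁹ = 1.99×10⁻⁴ m.

d ≈ 199 μm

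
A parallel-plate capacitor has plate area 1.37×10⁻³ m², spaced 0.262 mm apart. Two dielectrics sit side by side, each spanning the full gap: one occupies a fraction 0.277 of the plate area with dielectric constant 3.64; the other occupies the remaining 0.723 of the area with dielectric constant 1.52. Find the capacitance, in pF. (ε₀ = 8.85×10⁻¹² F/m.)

Side-by-side slabs ⇒ two capacitors in parallel, each spanning the full gap.
C₁ = κ₁ε₀A₁/d = 3.64 × 8.85×10⁻¹² × 3.79×10⁻⁴ / 2.62×10⁻⁴ = 4.67×10⁻¹¹ F.
C₂ = κ₂ε₀A₂/d = 1.52 × 8.85×10⁻¹² × 9.91×10⁻⁴ / 2.62×10⁻⁴ = 5.09×10⁻¹¹ F.
C = C₁ + C₂ = 9.75×10⁻¹¹ F.

C ≈ 97.5 pF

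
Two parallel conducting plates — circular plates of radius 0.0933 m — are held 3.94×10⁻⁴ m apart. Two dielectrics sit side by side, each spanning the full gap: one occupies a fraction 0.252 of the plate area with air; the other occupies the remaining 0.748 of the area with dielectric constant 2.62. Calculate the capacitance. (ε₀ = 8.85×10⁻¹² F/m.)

A = π(0.0933 m)² = 2.73×10⁻² m².
Side-by-side slabs ⇒ two capacitors in parallel, each spanning the full gap.
C₁ = κ₁ε₀A₁/d = 1.00 × 8.85×10⁻¹² × 6.89×10⁻³ / 3.94×10⁻⁴ = 1.55×10⁻¹⁰ F.
C₂ = κ₂ε₀A₂/d = 2.62 × 8.85×10⁻¹² × 2.05×10⁻² / 3.94×10⁻⁴ = 1.20×10⁻⁹ F.
C = C₁ + C₂ = 1.36×10⁻⁹ F.

C ≈ 1.36 nF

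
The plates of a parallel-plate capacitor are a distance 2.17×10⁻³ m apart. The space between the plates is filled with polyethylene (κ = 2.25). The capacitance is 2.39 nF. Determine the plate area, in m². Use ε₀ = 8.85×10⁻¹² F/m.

A = Cd/(κε₀) = 2.39×10⁻⁹ × 2.17×10⁻³ / (2.25 × 8.85×10⁻¹²) = 0.260 m².

0.260 m²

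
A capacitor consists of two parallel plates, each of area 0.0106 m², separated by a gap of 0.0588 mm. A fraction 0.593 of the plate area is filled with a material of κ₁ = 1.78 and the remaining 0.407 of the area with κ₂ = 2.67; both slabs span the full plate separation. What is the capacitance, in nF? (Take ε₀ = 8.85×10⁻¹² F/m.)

Side-by-side slabs ⇒ two capacitors in parallel, each spanning the full gap.
C₁ = κ₁ε₀A₁/d = 1.78 × 8.85×10⁻¹² × 6.29×10⁻³ / 5.88×10⁻⁵ = 1.68×10⁻⁹ F.
C₂ = κ₂ε₀A₂/d = 2.67 × 8.85×10⁻¹² × 4.31×10⁻³ / 5.88×10⁻⁵ = 1.73×10⁻⁹ F.
C = C₁ + C₂ = 3.42×10⁻⁹ F.

3.42 nF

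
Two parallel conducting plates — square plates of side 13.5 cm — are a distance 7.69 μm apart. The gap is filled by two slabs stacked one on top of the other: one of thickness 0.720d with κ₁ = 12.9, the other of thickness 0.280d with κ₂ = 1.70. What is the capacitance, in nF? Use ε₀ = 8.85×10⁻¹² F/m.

A = (13.5 cm)² = 1.82×10⁻² m².
Stacked slabs ⇒ two capacitors in series, each with the full plate area.
C₁ = κ₁ε₀A/d₁ = 12.9 × 8.85×10⁻¹² × 1.82×10⁻² / 5.54×10⁻⁶ = 3.76×10⁻⁷ F.
C₂ = κ₂ε₀A/d₂ = 1.70 × 8.85×10⁻¹² × 1.82×10⁻² / 2.15×10⁻⁶ = 1.27×10⁻⁷ F.
C = (1/C₁ + 1/C₂)⁻¹ = 9.51×10⁻⁸ F.

95.1 nF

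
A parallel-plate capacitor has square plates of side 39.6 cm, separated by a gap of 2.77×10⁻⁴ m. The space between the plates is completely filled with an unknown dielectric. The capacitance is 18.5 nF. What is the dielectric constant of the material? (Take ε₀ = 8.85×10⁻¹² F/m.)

A = (39.6 cm)² = 0.157 m².
κ = Cd/(ε₀A) = 1.85×10⁻⁸ × 2.77×10⁻⁴ / (8.85×10⁻¹² × 0.157) = 3.69.

3.69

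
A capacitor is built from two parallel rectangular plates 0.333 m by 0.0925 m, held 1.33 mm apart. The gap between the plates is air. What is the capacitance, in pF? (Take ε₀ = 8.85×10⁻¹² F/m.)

205 pF

A = 0.333 × 0.0925 m² = 3.08×10⁻² m².
C = ε₀A/d = 8.85×10⁻¹² × 3.08×10⁻² / 1.33×10⁻³ = 2.05×10⁻¹⁰ F.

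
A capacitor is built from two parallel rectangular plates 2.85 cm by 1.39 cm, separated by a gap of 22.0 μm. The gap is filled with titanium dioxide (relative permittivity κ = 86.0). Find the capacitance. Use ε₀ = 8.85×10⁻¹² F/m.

A = 2.85 × 1.39 cm² = 3.96×10⁻⁴ m².
C = κε₀A/d = 86.0 × 8.85×10⁻¹² × 3.96×10⁻⁴ / 2.20×10⁻⁵ = 1.37×10⁻⁸ F.

13.7 nF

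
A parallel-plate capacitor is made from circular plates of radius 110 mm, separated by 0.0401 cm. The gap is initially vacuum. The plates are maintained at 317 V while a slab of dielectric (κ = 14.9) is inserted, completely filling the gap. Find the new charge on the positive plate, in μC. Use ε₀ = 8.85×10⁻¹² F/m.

A = π(110 mm)² = 3.80×10⁻² m².
Initially C₁ = ε₀A/d = 8.85×10⁻¹² × 3.80×10⁻² / 4.01×10⁻⁴ = 8.39×10⁻¹⁰ F.
Q₁ = 2.66×10⁻⁷ C.
Battery connected ⇒ V is held fixed. C₂ = 14.9 C₁ and Q = CV, so Q₂/Q₁ = C₂/C₁ = 14.9.
Q₂ = 14.9 × 2.66×10⁻⁷ = 3.96×10⁻⁶ C.

3.96 μC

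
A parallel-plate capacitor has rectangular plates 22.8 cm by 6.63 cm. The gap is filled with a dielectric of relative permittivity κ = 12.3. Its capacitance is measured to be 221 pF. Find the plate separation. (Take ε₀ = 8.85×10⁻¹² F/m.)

A = 22.8 × 6.63 cm² = 1.51×10⁻² m².
d = κε₀A/C = 12.3 × 8.85×10⁻¹² × 1.51×10⁻² / 2.21×10⁻¹⁰ = 7.45×10⁻³ m.

d ≈ 7.45 mm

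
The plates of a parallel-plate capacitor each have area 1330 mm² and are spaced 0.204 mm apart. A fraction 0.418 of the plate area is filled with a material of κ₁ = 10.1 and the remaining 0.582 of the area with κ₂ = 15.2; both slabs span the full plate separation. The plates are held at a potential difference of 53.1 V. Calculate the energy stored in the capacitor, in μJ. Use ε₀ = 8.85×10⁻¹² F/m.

1.06 μJ

A = 1330 mm² = 1.33×10⁻³ m².
Side-by-side slabs ⇒ two capacitors in parallel, each spanning the full gap.
C₁ = κ₁ε₀A₁/d = 10.1 × 8.85×10⁻¹² × 5.56×10⁻⁴ / 2.04×10⁻⁴ = 2.44×10⁻¹⁰ F.
C₂ = κ₂ε₀A₂/d = 15.2 × 8.85×10⁻¹² × 7.74×10⁻⁴ / 2.04×10⁻⁴ = 5.10×10⁻¹⁰ F.
C = C₁ + C₂ = 7.54×10⁻¹⁰ F.
U = ½CV² = ½ × 7.54×10⁻¹⁰ × (53.1)² = 1.06×10⁻⁶ J.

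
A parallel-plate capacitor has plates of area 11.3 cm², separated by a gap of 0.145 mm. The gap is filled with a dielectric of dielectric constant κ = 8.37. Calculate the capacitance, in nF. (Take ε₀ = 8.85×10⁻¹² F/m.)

A = 11.3 cm² = 1.13×10⁻³ m².
C = κε₀A/d = 8.37 × 8.85×10⁻¹² × 1.13×10⁻³ / 1.45×10⁻⁴ = 5.77×10⁻¹⁰ F.

0.577 nF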